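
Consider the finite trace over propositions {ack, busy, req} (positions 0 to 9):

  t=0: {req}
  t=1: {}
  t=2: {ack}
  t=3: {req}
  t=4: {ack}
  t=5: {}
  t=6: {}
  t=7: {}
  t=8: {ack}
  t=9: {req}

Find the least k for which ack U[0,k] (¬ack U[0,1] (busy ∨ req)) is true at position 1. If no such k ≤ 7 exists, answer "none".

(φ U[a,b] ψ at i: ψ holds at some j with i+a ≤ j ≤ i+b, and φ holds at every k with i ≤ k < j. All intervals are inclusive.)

Need earliest j ≥ 1 with (¬ack U[0,1] (busy ∨ req)), and ack at every k in [1,j-1].
  j=1: rhs fails.
  j=2: rhs fails.
  j=3: rhs holds but lhs fails at k=1.
  j=4: rhs fails.
  j=5: rhs fails.
  j=6: rhs fails.
  j=7: rhs fails.
  j=8: rhs fails.
No witness within the range → none.

none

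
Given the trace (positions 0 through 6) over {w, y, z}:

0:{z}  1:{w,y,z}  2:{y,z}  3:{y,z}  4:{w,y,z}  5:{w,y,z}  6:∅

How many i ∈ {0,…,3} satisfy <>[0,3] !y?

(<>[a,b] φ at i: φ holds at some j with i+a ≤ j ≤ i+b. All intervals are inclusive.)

2

Evaluate at each i in [0,3]:
  i=0: ✓ (witness j=0)
  i=1: ✗ (none in [1,4])
  i=2: ✗ (none in [2,5])
  i=3: ✓ (witness j=6)
Positions where it holds: {0, 3} → 2.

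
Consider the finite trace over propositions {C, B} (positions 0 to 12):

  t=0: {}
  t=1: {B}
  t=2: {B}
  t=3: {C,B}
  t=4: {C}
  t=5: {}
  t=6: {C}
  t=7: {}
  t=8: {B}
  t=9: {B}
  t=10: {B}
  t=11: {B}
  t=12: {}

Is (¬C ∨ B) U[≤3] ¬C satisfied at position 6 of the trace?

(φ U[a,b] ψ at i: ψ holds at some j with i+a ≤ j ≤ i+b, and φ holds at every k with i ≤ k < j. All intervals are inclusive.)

False

Need some j in [6,9] with ¬C, and (¬C ∨ B) at every k in [6,j-1].
  j=6: ¬C false.
  j=7: ¬C holds, but (¬C ∨ B) fails at k=6 → not this j.
  j=8: ¬C holds, but (¬C ∨ B) fails at k=6 → not this j.
  j=9: ¬C holds, but (¬C ∨ B) fails at k=6 → not this j.
No j in the window works → until fails.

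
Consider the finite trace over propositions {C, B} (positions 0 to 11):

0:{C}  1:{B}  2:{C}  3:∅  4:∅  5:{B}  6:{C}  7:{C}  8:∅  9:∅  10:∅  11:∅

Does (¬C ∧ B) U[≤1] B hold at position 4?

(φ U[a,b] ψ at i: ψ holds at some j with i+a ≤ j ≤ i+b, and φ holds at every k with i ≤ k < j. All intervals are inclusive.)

Does not hold

Need some j in [4,5] with B, and (¬C ∧ B) at every k in [4,j-1].
  j=4: B false.
  j=5: B holds, but (¬C ∧ B) fails at k=4 → not this j.
No j in the window works → until fails.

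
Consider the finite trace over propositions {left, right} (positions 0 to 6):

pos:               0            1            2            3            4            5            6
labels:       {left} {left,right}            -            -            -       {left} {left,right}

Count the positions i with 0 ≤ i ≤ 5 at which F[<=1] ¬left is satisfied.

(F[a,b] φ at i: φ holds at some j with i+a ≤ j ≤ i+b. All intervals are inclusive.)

4

Evaluate at each i in [0,5]:
  i=0: ✗ (none in [0,1])
  i=1: ✓ (witness j=2)
  i=2: ✓ (witness j=2)
  i=3: ✓ (witness j=3)
  i=4: ✓ (witness j=4)
  i=5: ✗ (none in [5,6])
Positions where it holds: {1, 2, 3, 4} → 4.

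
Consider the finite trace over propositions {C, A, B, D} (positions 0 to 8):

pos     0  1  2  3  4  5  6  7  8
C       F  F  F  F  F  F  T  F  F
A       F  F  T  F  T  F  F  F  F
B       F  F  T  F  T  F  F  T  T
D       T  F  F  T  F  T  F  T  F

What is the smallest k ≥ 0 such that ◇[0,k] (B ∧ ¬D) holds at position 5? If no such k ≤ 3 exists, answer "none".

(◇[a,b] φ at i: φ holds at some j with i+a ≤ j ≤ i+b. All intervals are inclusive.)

Scan j = 5,6,… for (B ∧ ¬D):
  j=5: fails
  j=6: fails
  j=7: fails
  j=8: holds
First hit at j=8, so smallest k = 8-5 = 3.

3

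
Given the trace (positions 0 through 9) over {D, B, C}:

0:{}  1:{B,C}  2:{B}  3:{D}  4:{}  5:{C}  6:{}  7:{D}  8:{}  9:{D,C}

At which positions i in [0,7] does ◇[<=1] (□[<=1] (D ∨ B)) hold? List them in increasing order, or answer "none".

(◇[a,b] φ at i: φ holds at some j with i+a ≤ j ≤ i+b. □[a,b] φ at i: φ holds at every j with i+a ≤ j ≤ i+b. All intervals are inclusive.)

Evaluate at each i in [0,7]:
  i=0: ✓ (witness j=1)
  i=1: ✓ (witness j=1)
  i=2: ✓ (witness j=2)
  i=3: ✗ (none in [3,4])
  i=4: ✗ (none in [4,5])
  i=5: ✗ (none in [5,6])
  i=6: ✗ (none in [6,7])
  i=7: ✗ (none in [7,8])

0, 1, 2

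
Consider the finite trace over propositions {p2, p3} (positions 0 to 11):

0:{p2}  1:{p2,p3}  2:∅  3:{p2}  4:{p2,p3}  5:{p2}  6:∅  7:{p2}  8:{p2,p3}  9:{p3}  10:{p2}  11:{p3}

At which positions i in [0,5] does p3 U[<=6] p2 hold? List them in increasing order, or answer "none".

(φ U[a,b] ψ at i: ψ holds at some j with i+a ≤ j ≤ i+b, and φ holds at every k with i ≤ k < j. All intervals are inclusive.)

Evaluate at each i in [0,5]:
  i=0: ✓ (rhs at j=0)
  i=1: ✓ (rhs at j=1)
  i=2: ✗ (lhs fails at k=2 before rhs at j=3)
  i=3: ✓ (rhs at j=3)
  i=4: ✓ (rhs at j=4)
  i=5: ✓ (rhs at j=5)

0, 1, 3, 4, 5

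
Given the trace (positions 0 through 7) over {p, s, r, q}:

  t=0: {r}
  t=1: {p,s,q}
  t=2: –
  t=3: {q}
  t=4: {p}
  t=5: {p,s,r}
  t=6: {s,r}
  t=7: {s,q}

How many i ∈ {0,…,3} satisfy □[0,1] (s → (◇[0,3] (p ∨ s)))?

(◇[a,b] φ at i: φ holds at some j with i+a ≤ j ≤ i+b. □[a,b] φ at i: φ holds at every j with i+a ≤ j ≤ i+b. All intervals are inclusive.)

4

Evaluate at each i in [0,3]:
  i=0: ✓ (all of [0,1])
  i=1: ✓ (all of [1,2])
  i=2: ✓ (all of [2,3])
  i=3: ✓ (all of [3,4])
Positions where it holds: {0, 1, 2, 3} → 4.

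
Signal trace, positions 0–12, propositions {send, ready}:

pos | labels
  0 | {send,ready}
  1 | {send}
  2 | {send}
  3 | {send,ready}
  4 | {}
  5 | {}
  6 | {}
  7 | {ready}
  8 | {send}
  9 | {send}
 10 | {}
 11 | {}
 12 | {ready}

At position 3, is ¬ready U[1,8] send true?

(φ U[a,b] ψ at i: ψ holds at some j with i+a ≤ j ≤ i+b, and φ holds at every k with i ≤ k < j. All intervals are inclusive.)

No

Need some j in [4,11] with send, and ¬ready at every k in [3,j-1].
  j=4: send false.
  j=5: send false.
  j=6: send false.
  j=7: send false.
  j=8: send holds, but ¬ready fails at k=3 → not this j.
  j=9: send holds, but ¬ready fails at k=3 → not this j.
  j=10: send false.
  j=11: send false.
No j in the window works → until fails.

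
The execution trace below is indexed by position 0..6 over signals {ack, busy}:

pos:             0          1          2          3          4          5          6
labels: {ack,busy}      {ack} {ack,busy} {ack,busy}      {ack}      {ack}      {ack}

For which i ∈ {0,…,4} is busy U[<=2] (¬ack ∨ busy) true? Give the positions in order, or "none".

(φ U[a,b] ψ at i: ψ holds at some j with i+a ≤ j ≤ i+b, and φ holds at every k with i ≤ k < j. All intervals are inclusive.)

0, 2, 3

Evaluate at each i in [0,4]:
  i=0: ✓ (rhs at j=0)
  i=1: ✗ (lhs fails at k=1 before rhs at j=2)
  i=2: ✓ (rhs at j=2)
  i=3: ✓ (rhs at j=3)
  i=4: ✗ (no rhs in [4,6])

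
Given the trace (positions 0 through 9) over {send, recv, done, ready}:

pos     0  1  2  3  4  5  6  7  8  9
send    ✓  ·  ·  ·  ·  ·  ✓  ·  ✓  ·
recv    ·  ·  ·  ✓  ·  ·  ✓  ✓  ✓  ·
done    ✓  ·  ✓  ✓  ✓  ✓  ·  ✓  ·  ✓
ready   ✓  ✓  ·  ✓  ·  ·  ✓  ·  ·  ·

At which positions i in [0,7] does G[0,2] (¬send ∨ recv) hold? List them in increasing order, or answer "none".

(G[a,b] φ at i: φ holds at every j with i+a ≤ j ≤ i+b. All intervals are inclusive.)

Evaluate at each i in [0,7]:
  i=0: ✗ (fails at j=0)
  i=1: ✓ (all of [1,3])
  i=2: ✓ (all of [2,4])
  i=3: ✓ (all of [3,5])
  i=4: ✓ (all of [4,6])
  i=5: ✓ (all of [5,7])
  i=6: ✓ (all of [6,8])
  i=7: ✓ (all of [7,9])

1, 2, 3, 4, 5, 6, 7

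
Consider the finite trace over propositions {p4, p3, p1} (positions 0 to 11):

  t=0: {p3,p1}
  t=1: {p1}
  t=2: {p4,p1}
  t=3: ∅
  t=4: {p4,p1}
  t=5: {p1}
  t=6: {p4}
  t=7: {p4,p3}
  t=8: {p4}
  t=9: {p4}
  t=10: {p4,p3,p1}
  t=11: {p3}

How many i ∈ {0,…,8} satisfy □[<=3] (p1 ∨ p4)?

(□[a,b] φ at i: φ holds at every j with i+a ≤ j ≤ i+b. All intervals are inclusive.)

4

Evaluate at each i in [0,8]:
  i=0: ✗ (fails at j=3)
  i=1: ✗ (fails at j=3)
  i=2: ✗ (fails at j=3)
  i=3: ✗ (fails at j=3)
  i=4: ✓ (all of [4,7])
  i=5: ✓ (all of [5,8])
  i=6: ✓ (all of [6,9])
  i=7: ✓ (all of [7,10])
  i=8: ✗ (fails at j=11)
Positions where it holds: {4, 5, 6, 7} → 4.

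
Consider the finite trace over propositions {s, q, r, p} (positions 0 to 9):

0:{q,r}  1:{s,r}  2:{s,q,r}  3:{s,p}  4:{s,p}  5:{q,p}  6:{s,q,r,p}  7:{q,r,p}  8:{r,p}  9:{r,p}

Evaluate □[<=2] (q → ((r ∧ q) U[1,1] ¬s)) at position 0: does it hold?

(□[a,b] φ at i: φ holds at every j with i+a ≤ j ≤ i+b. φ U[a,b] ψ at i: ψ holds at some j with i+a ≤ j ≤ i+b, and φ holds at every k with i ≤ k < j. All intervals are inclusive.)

Check (q → ((r ∧ q) U[1,1] ¬s)) at every j in [0,2]:
  j=0: antecedent true; consequent fails → ✗
  j=1: antecedent false → ✓
  j=2: antecedent true; consequent fails → ✗
Fails at j=0 → formula fails.

Does not hold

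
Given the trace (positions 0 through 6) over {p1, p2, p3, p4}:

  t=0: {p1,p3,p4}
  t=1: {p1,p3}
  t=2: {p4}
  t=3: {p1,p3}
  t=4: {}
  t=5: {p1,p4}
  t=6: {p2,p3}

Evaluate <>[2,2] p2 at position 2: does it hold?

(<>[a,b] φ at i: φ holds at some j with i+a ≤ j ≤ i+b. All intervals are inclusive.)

Check p2 at each j in [4,4]:
  j=4: false
No position in the window satisfies it → formula fails.

Does not hold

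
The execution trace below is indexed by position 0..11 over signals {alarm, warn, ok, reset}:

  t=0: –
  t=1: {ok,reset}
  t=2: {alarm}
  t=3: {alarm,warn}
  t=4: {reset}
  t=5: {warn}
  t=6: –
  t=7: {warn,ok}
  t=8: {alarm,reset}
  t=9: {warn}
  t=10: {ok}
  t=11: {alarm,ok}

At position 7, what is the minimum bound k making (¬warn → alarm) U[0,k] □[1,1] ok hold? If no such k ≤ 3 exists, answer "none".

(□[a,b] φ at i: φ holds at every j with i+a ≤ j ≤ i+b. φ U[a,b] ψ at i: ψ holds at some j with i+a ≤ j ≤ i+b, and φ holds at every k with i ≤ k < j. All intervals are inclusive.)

Need earliest j ≥ 7 with □[1,1] ok, and (¬warn → alarm) at every k in [7,j-1].
  j=7: rhs fails.
  j=8: rhs fails.
  j=9: rhs holds; lhs holds on [7,8]. k = 2.

2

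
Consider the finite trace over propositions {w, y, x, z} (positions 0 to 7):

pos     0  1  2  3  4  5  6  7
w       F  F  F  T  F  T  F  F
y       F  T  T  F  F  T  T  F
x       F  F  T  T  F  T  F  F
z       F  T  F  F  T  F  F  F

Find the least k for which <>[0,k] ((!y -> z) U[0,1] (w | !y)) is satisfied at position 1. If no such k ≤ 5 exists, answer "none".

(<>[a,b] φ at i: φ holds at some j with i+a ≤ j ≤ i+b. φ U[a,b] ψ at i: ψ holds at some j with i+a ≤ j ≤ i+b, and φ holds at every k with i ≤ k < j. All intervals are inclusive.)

1

Scan j = 1,2,… for ((!y -> z) U[0,1] (w | !y)):
  j=1: fails
  j=2: holds
First hit at j=2, so smallest k = 2-1 = 1.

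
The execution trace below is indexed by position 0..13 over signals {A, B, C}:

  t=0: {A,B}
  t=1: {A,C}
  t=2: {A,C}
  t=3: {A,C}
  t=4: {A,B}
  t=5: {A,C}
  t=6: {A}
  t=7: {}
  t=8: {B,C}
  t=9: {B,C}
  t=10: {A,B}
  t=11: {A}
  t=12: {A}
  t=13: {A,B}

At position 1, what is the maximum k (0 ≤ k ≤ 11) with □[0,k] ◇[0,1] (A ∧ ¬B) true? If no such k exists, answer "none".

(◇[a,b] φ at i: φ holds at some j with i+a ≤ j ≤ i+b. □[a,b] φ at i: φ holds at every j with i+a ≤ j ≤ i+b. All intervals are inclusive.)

5

◇[0,1] (A ∧ ¬B) must hold from j=1 onward; find where it first fails.
  j=1: holds
  j=2: holds
  j=3: holds
  j=4: holds
  j=5: holds
  j=6: holds
  j=7: fails
Holds on [1,6], so largest k = 5.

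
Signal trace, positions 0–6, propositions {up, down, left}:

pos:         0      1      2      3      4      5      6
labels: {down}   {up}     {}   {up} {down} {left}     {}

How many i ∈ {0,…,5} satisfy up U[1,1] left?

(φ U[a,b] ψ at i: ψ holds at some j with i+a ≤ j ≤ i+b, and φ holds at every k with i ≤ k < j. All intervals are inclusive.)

0

Evaluate at each i in [0,5]:
  i=0: ✗ (no rhs in [1,1])
  i=1: ✗ (no rhs in [2,2])
  i=2: ✗ (no rhs in [3,3])
  i=3: ✗ (no rhs in [4,4])
  i=4: ✗ (lhs fails at k=4 before rhs at j=5)
  i=5: ✗ (no rhs in [6,6])
Positions where it holds: {} → 0.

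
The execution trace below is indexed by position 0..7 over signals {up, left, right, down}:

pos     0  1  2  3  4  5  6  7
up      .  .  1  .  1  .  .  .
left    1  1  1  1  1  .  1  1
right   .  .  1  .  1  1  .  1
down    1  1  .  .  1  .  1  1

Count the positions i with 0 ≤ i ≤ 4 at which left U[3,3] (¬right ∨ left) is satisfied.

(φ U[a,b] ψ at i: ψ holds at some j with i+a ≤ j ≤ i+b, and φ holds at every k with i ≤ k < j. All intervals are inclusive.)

2

Evaluate at each i in [0,4]:
  i=0: ✓ (rhs at j=3; lhs holds on [0,2])
  i=1: ✓ (rhs at j=4; lhs holds on [1,3])
  i=2: ✗ (no rhs in [5,5])
  i=3: ✗ (lhs fails at k=5 before rhs at j=6)
  i=4: ✗ (lhs fails at k=5 before rhs at j=7)
Positions where it holds: {0, 1} → 2.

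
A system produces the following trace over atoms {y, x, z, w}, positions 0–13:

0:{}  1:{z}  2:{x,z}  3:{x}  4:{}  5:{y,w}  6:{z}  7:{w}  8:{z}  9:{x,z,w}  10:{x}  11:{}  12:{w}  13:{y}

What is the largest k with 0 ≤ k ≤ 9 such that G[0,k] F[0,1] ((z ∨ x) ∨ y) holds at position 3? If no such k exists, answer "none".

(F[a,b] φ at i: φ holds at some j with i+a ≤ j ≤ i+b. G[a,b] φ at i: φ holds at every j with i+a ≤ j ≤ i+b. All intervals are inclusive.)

F[0,1] ((z ∨ x) ∨ y) must hold from j=3 onward; find where it first fails.
  j=3: holds
  j=4: holds
  j=5: holds
  j=6: holds
  j=7: holds
  j=8: holds
  j=9: holds
  j=10: holds
  j=11: fails
Holds on [3,10], so largest k = 7.

7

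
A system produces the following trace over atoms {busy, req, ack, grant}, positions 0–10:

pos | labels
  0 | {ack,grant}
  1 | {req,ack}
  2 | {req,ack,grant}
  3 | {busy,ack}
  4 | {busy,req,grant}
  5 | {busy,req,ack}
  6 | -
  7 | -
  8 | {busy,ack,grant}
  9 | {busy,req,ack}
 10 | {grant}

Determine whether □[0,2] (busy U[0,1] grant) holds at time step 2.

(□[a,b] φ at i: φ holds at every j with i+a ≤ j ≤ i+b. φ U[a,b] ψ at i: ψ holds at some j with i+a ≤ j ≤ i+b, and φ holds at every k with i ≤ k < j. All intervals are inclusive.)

Yes

Check (busy U[0,1] grant) at every j in [2,4]:
  j=2: holds
  j=3: holds
  j=4: holds
All positions satisfy it → formula holds.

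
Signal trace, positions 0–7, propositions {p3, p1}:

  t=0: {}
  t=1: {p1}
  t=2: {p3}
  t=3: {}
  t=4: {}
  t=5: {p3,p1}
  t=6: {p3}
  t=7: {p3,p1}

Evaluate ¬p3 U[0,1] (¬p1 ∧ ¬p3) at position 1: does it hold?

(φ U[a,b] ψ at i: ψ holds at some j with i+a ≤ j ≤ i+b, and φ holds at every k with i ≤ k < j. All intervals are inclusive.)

False

Need some j in [1,2] with (¬p1 ∧ ¬p3), and ¬p3 at every k in [1,j-1].
  j=1: (¬p1 ∧ ¬p3) false.
  j=2: (¬p1 ∧ ¬p3) false.
No j in the window works → until fails.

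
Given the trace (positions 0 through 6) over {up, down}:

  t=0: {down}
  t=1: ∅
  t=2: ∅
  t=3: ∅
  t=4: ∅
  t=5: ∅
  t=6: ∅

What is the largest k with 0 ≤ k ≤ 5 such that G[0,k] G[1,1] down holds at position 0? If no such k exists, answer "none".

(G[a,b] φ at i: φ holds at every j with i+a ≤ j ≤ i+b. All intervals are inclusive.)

G[1,1] down must hold from j=0 onward; find where it first fails.
  j=0: fails → no k works.

none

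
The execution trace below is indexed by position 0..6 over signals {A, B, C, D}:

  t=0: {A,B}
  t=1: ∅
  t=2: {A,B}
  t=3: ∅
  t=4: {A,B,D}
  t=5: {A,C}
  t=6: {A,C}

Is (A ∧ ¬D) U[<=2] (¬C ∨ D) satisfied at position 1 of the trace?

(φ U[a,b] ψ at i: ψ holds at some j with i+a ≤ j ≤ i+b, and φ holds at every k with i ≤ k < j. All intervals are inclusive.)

True

Need some j in [1,3] with (¬C ∨ D), and (A ∧ ¬D) at every k in [1,j-1].
  j=1: (¬C ∨ D) holds; no prefix to check → satisfied.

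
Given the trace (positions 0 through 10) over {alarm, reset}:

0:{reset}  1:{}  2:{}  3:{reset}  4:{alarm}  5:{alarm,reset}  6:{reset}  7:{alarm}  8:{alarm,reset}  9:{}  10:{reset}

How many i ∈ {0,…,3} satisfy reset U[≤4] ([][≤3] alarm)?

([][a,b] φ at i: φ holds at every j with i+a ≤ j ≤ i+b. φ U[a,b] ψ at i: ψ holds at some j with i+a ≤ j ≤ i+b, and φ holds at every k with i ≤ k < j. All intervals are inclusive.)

0

Evaluate at each i in [0,3]:
  i=0: ✗ (no rhs in [0,4])
  i=1: ✗ (no rhs in [1,5])
  i=2: ✗ (no rhs in [2,6])
  i=3: ✗ (no rhs in [3,7])
Positions where it holds: {} → 0.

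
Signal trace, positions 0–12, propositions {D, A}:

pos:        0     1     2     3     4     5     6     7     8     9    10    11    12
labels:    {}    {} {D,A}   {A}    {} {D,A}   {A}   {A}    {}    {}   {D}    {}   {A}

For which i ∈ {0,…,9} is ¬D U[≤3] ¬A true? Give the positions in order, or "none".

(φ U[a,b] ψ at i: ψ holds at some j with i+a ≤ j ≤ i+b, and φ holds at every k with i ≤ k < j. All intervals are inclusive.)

0, 1, 3, 4, 6, 7, 8, 9

Evaluate at each i in [0,9]:
  i=0: ✓ (rhs at j=0)
  i=1: ✓ (rhs at j=1)
  i=2: ✗ (lhs fails at k=2 before rhs at j=4)
  i=3: ✓ (rhs at j=4; lhs holds on [3,3])
  i=4: ✓ (rhs at j=4)
  i=5: ✗ (lhs fails at k=5 before rhs at j=8)
  i=6: ✓ (rhs at j=8; lhs holds on [6,7])
  i=7: ✓ (rhs at j=8; lhs holds on [7,7])
  i=8: ✓ (rhs at j=8)
  i=9: ✓ (rhs at j=9)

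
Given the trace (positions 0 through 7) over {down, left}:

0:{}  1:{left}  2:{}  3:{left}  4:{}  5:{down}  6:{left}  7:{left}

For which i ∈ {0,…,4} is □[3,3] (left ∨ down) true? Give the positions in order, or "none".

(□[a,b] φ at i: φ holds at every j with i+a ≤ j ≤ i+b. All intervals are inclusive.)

0, 2, 3, 4

Evaluate at each i in [0,4]:
  i=0: ✓ (all of [3,3])
  i=1: ✗ (fails at j=4)
  i=2: ✓ (all of [5,5])
  i=3: ✓ (all of [6,6])
  i=4: ✓ (all of [7,7])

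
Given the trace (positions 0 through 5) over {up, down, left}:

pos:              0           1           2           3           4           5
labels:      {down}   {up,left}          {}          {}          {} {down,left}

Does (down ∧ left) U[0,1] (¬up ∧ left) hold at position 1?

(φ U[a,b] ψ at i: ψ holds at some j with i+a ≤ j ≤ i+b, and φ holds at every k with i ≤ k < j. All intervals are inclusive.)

No

Need some j in [1,2] with (¬up ∧ left), and (down ∧ left) at every k in [1,j-1].
  j=1: (¬up ∧ left) false.
  j=2: (¬up ∧ left) false.
No j in the window works → until fails.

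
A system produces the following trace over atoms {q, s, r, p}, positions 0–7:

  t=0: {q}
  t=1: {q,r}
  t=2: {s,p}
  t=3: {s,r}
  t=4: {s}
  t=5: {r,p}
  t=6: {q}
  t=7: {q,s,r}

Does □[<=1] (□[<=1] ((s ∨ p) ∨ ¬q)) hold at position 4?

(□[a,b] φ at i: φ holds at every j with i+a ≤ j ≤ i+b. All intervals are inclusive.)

False

Check □[<=1] ((s ∨ p) ∨ ¬q) at every j in [4,5]:
  j=4: holds on [4,5]
  j=5: fails at 6
Fails at j=5 → formula fails.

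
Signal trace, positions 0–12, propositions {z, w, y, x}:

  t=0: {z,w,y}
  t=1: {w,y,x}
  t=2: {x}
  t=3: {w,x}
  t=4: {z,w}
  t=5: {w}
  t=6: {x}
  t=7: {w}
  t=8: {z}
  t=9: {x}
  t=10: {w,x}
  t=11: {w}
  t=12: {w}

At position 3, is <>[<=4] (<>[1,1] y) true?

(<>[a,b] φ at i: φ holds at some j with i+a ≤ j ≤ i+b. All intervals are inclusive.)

Check <>[1,1] y at each j in [3,7]:
  j=3: fails (none in [4,4])
  j=4: fails (none in [5,5])
  j=5: fails (none in [6,6])
  j=6: fails (none in [7,7])
  j=7: fails (none in [8,8])
No position in the window satisfies it → formula fails.

Does not hold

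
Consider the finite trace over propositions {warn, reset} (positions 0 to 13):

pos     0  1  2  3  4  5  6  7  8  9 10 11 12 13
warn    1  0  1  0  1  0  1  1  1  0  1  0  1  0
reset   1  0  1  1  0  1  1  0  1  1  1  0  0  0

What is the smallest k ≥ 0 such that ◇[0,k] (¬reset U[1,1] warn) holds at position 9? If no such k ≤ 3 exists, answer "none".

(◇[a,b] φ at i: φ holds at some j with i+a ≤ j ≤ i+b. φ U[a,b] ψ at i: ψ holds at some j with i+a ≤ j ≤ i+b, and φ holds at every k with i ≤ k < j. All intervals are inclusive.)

2

Scan j = 9,10,… for (¬reset U[1,1] warn):
  j=9: fails
  j=10: fails
  j=11: holds
First hit at j=11, so smallest k = 11-9 = 2.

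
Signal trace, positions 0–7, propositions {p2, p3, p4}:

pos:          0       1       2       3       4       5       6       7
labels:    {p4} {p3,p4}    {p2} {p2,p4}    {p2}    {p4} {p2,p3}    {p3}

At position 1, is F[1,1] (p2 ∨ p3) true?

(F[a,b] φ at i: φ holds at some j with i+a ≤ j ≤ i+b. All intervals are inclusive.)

Holds

Check (p2 ∨ p3) at each j in [2,2]:
  j=2: true
Found at j=2 → formula holds.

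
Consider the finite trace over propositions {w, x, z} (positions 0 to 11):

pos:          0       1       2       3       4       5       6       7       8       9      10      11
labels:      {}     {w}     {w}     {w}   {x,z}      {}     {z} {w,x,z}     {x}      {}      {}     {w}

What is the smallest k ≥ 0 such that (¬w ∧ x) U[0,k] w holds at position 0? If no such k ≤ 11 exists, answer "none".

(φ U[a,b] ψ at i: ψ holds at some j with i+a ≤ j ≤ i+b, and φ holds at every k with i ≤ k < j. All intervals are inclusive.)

Need earliest j ≥ 0 with w, and (¬w ∧ x) at every k in [0,j-1].
  j=0: rhs fails.
  j=1: rhs holds but lhs fails at k=0.
  j=2: rhs holds but lhs fails at k=0.
  j=3: rhs holds but lhs fails at k=0.
  j=4: rhs fails.
  j=5: rhs fails.
  j=6: rhs fails.
  j=7: rhs holds but lhs fails at k=0.
  j=8: rhs fails.
  j=9: rhs fails.
  j=10: rhs fails.
  j=11: rhs holds but lhs fails at k=0.
No witness within the range → none.

none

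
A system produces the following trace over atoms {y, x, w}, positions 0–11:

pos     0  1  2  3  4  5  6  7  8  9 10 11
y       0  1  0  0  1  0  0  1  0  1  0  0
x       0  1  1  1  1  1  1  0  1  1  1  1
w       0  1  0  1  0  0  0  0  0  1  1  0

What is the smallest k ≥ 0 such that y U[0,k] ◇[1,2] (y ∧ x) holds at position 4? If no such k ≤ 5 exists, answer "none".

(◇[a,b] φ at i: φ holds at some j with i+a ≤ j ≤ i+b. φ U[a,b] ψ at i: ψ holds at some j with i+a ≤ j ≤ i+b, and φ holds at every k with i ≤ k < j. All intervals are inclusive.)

Need earliest j ≥ 4 with ◇[1,2] (y ∧ x), and y at every k in [4,j-1].
  j=4: rhs fails.
  j=5: rhs fails.
  j=6: rhs fails.
  j=7: rhs holds but lhs fails at k=5.
  j=8: rhs holds but lhs fails at k=5.
  j=9: rhs fails.
No witness within the range → none.

none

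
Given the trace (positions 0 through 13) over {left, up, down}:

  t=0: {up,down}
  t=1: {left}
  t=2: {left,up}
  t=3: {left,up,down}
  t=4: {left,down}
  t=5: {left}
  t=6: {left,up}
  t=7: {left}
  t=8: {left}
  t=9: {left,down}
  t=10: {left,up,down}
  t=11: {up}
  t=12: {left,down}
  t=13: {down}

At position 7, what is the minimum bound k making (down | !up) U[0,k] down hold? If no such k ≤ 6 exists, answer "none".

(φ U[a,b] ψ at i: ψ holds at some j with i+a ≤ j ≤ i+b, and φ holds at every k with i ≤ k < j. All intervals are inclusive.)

2

Need earliest j ≥ 7 with down, and (down | !up) at every k in [7,j-1].
  j=7: rhs fails.
  j=8: rhs fails.
  j=9: rhs holds; lhs holds on [7,8]. k = 2.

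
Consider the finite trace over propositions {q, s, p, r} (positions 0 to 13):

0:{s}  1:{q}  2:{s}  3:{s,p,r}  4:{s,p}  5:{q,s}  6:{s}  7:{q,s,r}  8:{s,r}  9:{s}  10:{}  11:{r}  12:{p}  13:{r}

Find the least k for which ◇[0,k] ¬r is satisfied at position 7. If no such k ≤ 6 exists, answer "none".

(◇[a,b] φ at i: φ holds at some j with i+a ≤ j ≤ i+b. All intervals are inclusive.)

2

Scan j = 7,8,… for ¬r:
  j=7: fails
  j=8: fails
  j=9: holds
First hit at j=9, so smallest k = 9-7 = 2.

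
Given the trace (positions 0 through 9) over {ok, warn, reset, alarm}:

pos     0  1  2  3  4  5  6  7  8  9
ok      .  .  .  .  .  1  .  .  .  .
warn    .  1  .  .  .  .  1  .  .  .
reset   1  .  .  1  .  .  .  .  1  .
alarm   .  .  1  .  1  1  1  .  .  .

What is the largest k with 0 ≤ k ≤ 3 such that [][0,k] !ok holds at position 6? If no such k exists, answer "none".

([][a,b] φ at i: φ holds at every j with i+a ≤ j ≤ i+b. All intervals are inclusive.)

!ok must hold from j=6 onward; find where it first fails.
  j=6: holds
  j=7: holds
  j=8: holds
  j=9: holds
Holds through j=9; largest k = 3.

3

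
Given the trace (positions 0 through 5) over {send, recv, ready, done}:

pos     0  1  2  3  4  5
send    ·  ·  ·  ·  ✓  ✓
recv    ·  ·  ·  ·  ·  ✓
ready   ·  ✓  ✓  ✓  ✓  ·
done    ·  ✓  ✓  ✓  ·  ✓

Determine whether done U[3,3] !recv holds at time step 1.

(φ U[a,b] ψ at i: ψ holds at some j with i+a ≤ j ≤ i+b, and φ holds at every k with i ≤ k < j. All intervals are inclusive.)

Need some j in [4,4] with !recv, and done at every k in [1,j-1].
  j=4: !recv holds; done holds at every k in [1,3] → satisfied.

Yes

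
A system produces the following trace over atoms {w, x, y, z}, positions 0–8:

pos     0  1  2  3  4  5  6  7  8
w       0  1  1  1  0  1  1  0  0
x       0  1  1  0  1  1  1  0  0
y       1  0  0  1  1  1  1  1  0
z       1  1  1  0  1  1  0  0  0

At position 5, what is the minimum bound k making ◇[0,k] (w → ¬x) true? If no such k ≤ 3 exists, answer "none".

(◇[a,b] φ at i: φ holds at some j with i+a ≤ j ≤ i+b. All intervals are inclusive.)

2

Scan j = 5,6,… for (w → ¬x):
  j=5: fails
  j=6: fails
  j=7: holds
First hit at j=7, so smallest k = 7-5 = 2.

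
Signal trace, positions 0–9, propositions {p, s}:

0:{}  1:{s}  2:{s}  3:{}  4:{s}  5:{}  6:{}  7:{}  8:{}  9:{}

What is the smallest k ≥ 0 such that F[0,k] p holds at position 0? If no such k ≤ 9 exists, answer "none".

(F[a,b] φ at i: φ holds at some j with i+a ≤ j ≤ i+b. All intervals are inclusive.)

none

Scan j = 0,1,… for p:
  j=0: fails
  j=1: fails
  j=2: fails
  j=3: fails
  j=4: fails
  j=5: fails
  j=6: fails
  j=7: fails
  j=8: fails
  j=9: fails
No j in [0,9] satisfies it → none.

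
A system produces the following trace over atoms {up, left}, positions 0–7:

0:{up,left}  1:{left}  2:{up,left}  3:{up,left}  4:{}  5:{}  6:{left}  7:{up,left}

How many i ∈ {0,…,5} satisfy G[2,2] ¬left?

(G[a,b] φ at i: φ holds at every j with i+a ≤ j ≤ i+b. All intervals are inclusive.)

2

Evaluate at each i in [0,5]:
  i=0: ✗ (fails at j=2)
  i=1: ✗ (fails at j=3)
  i=2: ✓ (all of [4,4])
  i=3: ✓ (all of [5,5])
  i=4: ✗ (fails at j=6)
  i=5: ✗ (fails at j=7)
Positions where it holds: {2, 3} → 2.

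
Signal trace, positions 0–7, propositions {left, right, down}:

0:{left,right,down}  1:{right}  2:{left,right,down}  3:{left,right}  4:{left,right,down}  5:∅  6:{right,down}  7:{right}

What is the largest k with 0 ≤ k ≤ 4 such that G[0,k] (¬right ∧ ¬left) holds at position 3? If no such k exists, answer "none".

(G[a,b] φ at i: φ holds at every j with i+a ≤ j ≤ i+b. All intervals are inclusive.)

none

(¬right ∧ ¬left) must hold from j=3 onward; find where it first fails.
  j=3: fails → no k works.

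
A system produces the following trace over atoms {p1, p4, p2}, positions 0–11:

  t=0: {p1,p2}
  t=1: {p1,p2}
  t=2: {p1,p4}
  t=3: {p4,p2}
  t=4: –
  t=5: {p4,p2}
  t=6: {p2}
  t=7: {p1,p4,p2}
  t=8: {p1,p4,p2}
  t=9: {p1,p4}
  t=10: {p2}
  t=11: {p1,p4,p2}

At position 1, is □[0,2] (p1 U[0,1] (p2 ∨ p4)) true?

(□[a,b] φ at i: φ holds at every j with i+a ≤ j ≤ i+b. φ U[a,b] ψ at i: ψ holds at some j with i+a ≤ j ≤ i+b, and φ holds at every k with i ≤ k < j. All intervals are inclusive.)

True

Check (p1 U[0,1] (p2 ∨ p4)) at every j in [1,3]:
  j=1: holds
  j=2: holds
  j=3: holds
All positions satisfy it → formula holds.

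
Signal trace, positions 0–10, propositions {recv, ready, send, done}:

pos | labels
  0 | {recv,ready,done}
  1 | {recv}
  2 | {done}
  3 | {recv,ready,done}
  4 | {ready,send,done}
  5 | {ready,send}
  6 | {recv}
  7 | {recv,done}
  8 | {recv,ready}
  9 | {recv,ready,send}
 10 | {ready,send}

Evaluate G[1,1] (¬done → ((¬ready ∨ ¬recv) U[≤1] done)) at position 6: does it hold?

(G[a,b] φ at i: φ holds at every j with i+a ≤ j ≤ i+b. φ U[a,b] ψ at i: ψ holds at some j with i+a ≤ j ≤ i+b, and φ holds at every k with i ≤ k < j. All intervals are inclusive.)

Yes

Check (¬done → ((¬ready ∨ ¬recv) U[≤1] done)) at every j in [7,7]:
  j=7: antecedent false → ✓
All positions satisfy it → formula holds.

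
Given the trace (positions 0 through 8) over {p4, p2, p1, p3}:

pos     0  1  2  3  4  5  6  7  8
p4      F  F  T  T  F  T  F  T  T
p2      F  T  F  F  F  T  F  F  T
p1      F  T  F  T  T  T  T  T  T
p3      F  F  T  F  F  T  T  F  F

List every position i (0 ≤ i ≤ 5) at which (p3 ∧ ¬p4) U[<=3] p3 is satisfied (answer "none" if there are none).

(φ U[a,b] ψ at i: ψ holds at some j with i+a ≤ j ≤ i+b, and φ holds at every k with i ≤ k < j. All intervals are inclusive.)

Evaluate at each i in [0,5]:
  i=0: ✗ (lhs fails at k=0 before rhs at j=2)
  i=1: ✗ (lhs fails at k=1 before rhs at j=2)
  i=2: ✓ (rhs at j=2)
  i=3: ✗ (lhs fails at k=3 before rhs at j=5)
  i=4: ✗ (lhs fails at k=4 before rhs at j=5)
  i=5: ✓ (rhs at j=5)

2, 5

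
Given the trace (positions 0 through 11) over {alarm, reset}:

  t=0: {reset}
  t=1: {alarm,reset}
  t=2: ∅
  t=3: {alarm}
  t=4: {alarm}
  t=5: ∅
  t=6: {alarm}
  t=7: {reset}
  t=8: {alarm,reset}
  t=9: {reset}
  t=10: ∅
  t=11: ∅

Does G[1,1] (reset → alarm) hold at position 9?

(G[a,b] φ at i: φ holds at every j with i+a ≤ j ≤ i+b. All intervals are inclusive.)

True

Check (reset → alarm) at every j in [10,10]:
  j=10: antecedent false → ✓
All positions satisfy it → formula holds.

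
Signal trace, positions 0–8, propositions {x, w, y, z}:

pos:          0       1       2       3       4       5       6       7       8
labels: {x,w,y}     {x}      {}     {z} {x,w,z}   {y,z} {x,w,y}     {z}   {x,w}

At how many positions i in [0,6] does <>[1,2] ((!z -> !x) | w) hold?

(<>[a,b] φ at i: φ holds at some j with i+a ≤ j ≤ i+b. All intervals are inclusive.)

Evaluate at each i in [0,6]:
  i=0: ✓ (witness j=2)
  i=1: ✓ (witness j=2)
  i=2: ✓ (witness j=3)
  i=3: ✓ (witness j=4)
  i=4: ✓ (witness j=5)
  i=5: ✓ (witness j=6)
  i=6: ✓ (witness j=7)
Positions where it holds: {0, 1, 2, 3, 4, 5, 6} → 7.

7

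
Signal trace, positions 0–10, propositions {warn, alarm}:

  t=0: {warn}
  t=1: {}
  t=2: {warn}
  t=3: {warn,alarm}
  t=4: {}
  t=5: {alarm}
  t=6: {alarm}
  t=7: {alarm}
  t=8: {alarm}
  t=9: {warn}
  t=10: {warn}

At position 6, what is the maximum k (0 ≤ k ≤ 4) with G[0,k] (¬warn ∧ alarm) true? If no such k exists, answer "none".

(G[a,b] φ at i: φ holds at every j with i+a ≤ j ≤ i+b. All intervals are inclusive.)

2

(¬warn ∧ alarm) must hold from j=6 onward; find where it first fails.
  j=6: holds
  j=7: holds
  j=8: holds
  j=9: fails
Holds on [6,8], so largest k = 2.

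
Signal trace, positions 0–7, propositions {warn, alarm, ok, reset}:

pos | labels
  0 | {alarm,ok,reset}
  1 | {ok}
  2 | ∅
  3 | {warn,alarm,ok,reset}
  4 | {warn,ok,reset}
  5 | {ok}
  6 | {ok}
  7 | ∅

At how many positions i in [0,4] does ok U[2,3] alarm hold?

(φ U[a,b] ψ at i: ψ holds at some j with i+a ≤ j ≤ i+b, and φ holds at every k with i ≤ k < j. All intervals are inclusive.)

0

Evaluate at each i in [0,4]:
  i=0: ✗ (lhs fails at k=2 before rhs at j=3)
  i=1: ✗ (lhs fails at k=2 before rhs at j=3)
  i=2: ✗ (no rhs in [4,5])
  i=3: ✗ (no rhs in [5,6])
  i=4: ✗ (no rhs in [6,7])
Positions where it holds: {} → 0.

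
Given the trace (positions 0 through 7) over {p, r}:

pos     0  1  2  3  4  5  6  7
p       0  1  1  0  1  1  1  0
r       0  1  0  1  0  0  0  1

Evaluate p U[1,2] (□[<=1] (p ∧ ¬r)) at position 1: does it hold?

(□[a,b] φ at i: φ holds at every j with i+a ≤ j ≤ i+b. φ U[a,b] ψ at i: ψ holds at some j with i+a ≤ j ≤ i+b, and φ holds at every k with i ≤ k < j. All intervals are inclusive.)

Need some j in [2,3] with □[<=1] (p ∧ ¬r), and p at every k in [1,j-1].
  j=2: □[<=1] (p ∧ ¬r) — fails at 3.
  j=3: □[<=1] (p ∧ ¬r) — fails at 3.
No j in the window works → until fails.

No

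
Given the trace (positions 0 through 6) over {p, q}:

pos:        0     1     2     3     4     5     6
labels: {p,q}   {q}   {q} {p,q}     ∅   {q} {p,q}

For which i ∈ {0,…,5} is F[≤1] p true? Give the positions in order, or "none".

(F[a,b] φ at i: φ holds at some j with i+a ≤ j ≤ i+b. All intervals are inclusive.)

Evaluate at each i in [0,5]:
  i=0: ✓ (witness j=0)
  i=1: ✗ (none in [1,2])
  i=2: ✓ (witness j=3)
  i=3: ✓ (witness j=3)
  i=4: ✗ (none in [4,5])
  i=5: ✓ (witness j=6)

0, 2, 3, 5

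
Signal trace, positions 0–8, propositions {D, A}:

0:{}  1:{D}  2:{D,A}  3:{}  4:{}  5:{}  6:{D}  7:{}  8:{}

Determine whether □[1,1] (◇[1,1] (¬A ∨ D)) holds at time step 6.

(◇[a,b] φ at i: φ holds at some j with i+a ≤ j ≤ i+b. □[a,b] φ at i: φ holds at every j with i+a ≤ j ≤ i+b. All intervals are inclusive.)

True

Check ◇[1,1] (¬A ∨ D) at every j in [7,7]:
  j=7: holds (witness at 8)
All positions satisfy it → formula holds.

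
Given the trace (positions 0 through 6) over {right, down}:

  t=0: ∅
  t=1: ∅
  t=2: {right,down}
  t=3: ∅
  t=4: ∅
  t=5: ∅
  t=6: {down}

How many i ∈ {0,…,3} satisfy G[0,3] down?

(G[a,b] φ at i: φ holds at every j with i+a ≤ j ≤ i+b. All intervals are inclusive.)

0

Evaluate at each i in [0,3]:
  i=0: ✗ (fails at j=0)
  i=1: ✗ (fails at j=1)
  i=2: ✗ (fails at j=3)
  i=3: ✗ (fails at j=3)
Positions where it holds: {} → 0.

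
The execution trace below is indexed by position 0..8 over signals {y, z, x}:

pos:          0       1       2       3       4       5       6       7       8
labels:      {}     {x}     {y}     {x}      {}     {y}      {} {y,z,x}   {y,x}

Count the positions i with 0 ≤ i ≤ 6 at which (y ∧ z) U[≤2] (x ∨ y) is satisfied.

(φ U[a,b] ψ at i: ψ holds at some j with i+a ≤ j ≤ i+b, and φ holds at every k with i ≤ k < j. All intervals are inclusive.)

4

Evaluate at each i in [0,6]:
  i=0: ✗ (lhs fails at k=0 before rhs at j=1)
  i=1: ✓ (rhs at j=1)
  i=2: ✓ (rhs at j=2)
  i=3: ✓ (rhs at j=3)
  i=4: ✗ (lhs fails at k=4 before rhs at j=5)
  i=5: ✓ (rhs at j=5)
  i=6: ✗ (lhs fails at k=6 before rhs at j=7)
Positions where it holds: {1, 2, 3, 5} → 4.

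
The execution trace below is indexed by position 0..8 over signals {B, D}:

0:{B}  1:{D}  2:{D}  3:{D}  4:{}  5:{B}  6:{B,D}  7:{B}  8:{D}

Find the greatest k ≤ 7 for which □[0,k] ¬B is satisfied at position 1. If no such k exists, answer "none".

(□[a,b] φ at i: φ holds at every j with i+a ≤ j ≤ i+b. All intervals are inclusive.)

3

¬B must hold from j=1 onward; find where it first fails.
  j=1: holds
  j=2: holds
  j=3: holds
  j=4: holds
  j=5: fails
Holds on [1,4], so largest k = 3.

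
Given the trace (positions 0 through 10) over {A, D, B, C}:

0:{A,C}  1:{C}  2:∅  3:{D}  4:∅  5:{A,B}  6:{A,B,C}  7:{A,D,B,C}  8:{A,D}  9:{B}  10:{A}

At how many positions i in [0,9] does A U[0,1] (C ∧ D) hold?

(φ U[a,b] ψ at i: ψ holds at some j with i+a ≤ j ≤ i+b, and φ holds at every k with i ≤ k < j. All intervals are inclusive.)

2

Evaluate at each i in [0,9]:
  i=0: ✗ (no rhs in [0,1])
  i=1: ✗ (no rhs in [1,2])
  i=2: ✗ (no rhs in [2,3])
  i=3: ✗ (no rhs in [3,4])
  i=4: ✗ (no rhs in [4,5])
  i=5: ✗ (no rhs in [5,6])
  i=6: ✓ (rhs at j=7; lhs holds on [6,6])
  i=7: ✓ (rhs at j=7)
  i=8: ✗ (no rhs in [8,9])
  i=9: ✗ (no rhs in [9,10])
Positions where it holds: {6, 7} → 2.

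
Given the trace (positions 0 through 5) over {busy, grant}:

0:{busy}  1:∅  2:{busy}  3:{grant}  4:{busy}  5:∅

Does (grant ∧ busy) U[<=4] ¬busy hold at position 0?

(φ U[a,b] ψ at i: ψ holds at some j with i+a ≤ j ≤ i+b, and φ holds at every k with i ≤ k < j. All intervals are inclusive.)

False

Need some j in [0,4] with ¬busy, and (grant ∧ busy) at every k in [0,j-1].
  j=0: ¬busy false.
  j=1: ¬busy holds, but (grant ∧ busy) fails at k=0 → not this j.
  j=2: ¬busy false.
  j=3: ¬busy holds, but (grant ∧ busy) fails at k=0 → not this j.
  j=4: ¬busy false.
No j in the window works → until fails.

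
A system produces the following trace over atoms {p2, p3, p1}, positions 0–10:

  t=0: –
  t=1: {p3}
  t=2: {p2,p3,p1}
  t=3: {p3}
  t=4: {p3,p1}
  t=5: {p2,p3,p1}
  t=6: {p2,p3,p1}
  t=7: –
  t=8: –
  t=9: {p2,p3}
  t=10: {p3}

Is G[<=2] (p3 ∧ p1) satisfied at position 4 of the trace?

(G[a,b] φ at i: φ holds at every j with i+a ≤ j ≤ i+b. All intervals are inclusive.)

Yes

Check (p3 ∧ p1) at every j in [4,6]:
  j=4: true
  j=5: true
  j=6: true
All positions satisfy it → formula holds.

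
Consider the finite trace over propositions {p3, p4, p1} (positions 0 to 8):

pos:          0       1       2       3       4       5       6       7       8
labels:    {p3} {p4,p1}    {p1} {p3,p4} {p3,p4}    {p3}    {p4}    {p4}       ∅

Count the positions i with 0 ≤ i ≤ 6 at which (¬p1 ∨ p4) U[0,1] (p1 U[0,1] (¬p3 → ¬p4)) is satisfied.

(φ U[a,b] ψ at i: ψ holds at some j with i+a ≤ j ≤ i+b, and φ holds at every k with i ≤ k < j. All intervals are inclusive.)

Evaluate at each i in [0,6]:
  i=0: ✓ (rhs at j=0)
  i=1: ✓ (rhs at j=1)
  i=2: ✓ (rhs at j=2)
  i=3: ✓ (rhs at j=3)
  i=4: ✓ (rhs at j=4)
  i=5: ✓ (rhs at j=5)
  i=6: ✗ (no rhs in [6,7])
Positions where it holds: {0, 1, 2, 3, 4, 5} → 6.

6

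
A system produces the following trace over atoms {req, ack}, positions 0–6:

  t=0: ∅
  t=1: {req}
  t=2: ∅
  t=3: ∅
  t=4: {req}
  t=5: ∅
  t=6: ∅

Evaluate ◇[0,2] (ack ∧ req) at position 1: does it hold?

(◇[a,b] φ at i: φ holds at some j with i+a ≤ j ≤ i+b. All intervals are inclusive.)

Check (ack ∧ req) at each j in [1,3]:
  j=1: false
  j=2: false
  j=3: false
No position in the window satisfies it → formula fails.

Does not hold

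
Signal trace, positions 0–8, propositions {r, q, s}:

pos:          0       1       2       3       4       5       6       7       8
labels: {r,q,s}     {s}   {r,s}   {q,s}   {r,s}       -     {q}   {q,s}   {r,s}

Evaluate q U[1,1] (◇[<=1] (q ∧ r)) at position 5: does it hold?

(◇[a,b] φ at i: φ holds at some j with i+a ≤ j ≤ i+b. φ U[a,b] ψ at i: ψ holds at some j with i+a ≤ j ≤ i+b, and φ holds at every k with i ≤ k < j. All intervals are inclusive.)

Need some j in [6,6] with ◇[<=1] (q ∧ r), and q at every k in [5,j-1].
  j=6: ◇[<=1] (q ∧ r) — fails (none in [6,7]).
No j in the window works → until fails.

False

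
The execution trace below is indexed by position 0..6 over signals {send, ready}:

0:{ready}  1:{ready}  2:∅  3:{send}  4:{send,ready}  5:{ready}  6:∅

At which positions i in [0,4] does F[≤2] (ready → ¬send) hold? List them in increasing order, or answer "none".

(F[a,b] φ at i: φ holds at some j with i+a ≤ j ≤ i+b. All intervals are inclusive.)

Evaluate at each i in [0,4]:
  i=0: ✓ (witness j=0)
  i=1: ✓ (witness j=1)
  i=2: ✓ (witness j=2)
  i=3: ✓ (witness j=3)
  i=4: ✓ (witness j=5)

0, 1, 2, 3, 4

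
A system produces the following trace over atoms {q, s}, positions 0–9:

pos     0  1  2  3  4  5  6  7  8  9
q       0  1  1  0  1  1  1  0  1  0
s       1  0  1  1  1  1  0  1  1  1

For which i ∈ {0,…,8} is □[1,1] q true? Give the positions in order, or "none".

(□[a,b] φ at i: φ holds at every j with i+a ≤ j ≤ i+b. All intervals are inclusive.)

0, 1, 3, 4, 5, 7

Evaluate at each i in [0,8]:
  i=0: ✓ (all of [1,1])
  i=1: ✓ (all of [2,2])
  i=2: ✗ (fails at j=3)
  i=3: ✓ (all of [4,4])
  i=4: ✓ (all of [5,5])
  i=5: ✓ (all of [6,6])
  i=6: ✗ (fails at j=7)
  i=7: ✓ (all of [8,8])
  i=8: ✗ (fails at j=9)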